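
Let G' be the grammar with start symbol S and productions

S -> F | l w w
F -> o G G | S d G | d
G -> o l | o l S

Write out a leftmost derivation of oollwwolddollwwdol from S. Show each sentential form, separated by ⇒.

S ⇒ F ⇒ SdG ⇒ FdG ⇒ oGGdG ⇒ oolSGdG ⇒ oollwwGdG ⇒ oollwwolSdG ⇒ oollwwolFdG ⇒ oollwwolddG ⇒ oollwwolddolS ⇒ oollwwolddolF ⇒ oollwwolddolSdG ⇒ oollwwolddollwwdG ⇒ oollwwolddollwwdol

S ⇒ F   [S -> F]
F ⇒ SdG   [F -> S d G]
SdG ⇒ FdG   [S -> F]
FdG ⇒ oGGdG   [F -> o G G]
oGGdG ⇒ oolSGdG   [G -> o l S]
oolSGdG ⇒ oollwwGdG   [S -> l w w]
oollwwGdG ⇒ oollwwolSdG   [G -> o l S]
oollwwolSdG ⇒ oollwwolFdG   [S -> F]
oollwwolFdG ⇒ oollwwolddG   [F -> d]
oollwwolddG ⇒ oollwwolddolS   [G -> o l S]
oollwwolddolS ⇒ oollwwolddolF   [S -> F]
oollwwolddolF ⇒ oollwwolddolSdG   [F -> S d G]
oollwwolddolSdG ⇒ oollwwolddollwwdG   [S -> l w w]
oollwwolddollwwdG ⇒ oollwwolddollwwdol   [G -> o l]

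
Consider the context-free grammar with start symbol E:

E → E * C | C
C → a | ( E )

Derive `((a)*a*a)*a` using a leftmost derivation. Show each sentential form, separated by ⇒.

E ⇒ E*C   [E → E * C]
E*C ⇒ C*C   [E → C]
C*C ⇒ (E)*C   [C → ( E )]
(E)*C ⇒ (E*C)*C   [E → E * C]
(E*C)*C ⇒ (E*C*C)*C   [E → E * C]
(E*C*C)*C ⇒ (C*C*C)*C   [E → C]
(C*C*C)*C ⇒ ((E)*C*C)*C   [C → ( E )]
((E)*C*C)*C ⇒ ((C)*C*C)*C   [E → C]
((C)*C*C)*C ⇒ ((a)*C*C)*C   [C → a]
((a)*C*C)*C ⇒ ((a)*a*C)*C   [C → a]
((a)*a*C)*C ⇒ ((a)*a*a)*C   [C → a]
((a)*a*a)*C ⇒ ((a)*a*a)*a   [C → a]

E⇒E*C⇒C*C⇒(E)*C⇒(E*C)*C⇒(E*C*C)*C⇒(C*C*C)*C⇒((E)*C*C)*C⇒((C)*C*C)*C⇒((a)*C*C)*C⇒((a)*a*C)*C⇒((a)*a*a)*C⇒((a)*a*a)*a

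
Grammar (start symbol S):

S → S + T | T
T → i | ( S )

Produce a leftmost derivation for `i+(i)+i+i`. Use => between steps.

S => S+T => S+T+T => S+T+T+T => T+T+T+T => i+T+T+T => i+(S)+T+T => i+(T)+T+T => i+(i)+T+T => i+(i)+i+T => i+(i)+i+i

S => S+T   [S → S + T]
S+T => S+T+T   [S → S + T]
S+T+T => S+T+T+T   [S → S + T]
S+T+T+T => T+T+T+T   [S → T]
T+T+T+T => i+T+T+T   [T → i]
i+T+T+T => i+(S)+T+T   [T → ( S )]
i+(S)+T+T => i+(T)+T+T   [S → T]
i+(T)+T+T => i+(i)+T+T   [T → i]
i+(i)+T+T => i+(i)+i+T   [T → i]
i+(i)+i+T => i+(i)+i+i   [T → i]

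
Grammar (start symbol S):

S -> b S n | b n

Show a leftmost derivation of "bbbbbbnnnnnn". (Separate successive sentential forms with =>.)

S => bSn   [S -> b S n]
bSn => bbSnn   [S -> b S n]
bbSnn => bbbSnnn   [S -> b S n]
bbbSnnn => bbbbSnnnn   [S -> b S n]
bbbbSnnnn => bbbbbSnnnnn   [S -> b S n]
bbbbbSnnnnn => bbbbbbnnnnnn   [S -> b n]

S => bSn => bbSnn => bbbSnnn => bbbbSnnnn => bbbbbSnnnnn => bbbbbbnnnnnn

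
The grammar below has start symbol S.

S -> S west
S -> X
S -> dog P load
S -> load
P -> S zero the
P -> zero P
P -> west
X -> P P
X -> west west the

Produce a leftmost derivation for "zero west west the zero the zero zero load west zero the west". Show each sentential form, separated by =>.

S => S west => X west => P P west => zero P P west => zero S zero the P west => zero X zero the P west => zero west west the zero the P west => zero west west the zero the zero P west => zero west west the zero the zero zero P west => zero west west the zero the zero zero S zero the west => zero west west the zero the zero zero S west zero the west => zero west west the zero the zero zero load west zero the west

S => S west   [S -> S west]
S west => X west   [S -> X]
X west => P P west   [X -> P P]
P P west => zero P P west   [P -> zero P]
zero P P west => zero S zero the P west   [P -> S zero the]
zero S zero the P west => zero X zero the P west   [S -> X]
zero X zero the P west => zero west west the zero the P west   [X -> west west the]
zero west west the zero the P west => zero west west the zero the zero P west   [P -> zero P]
zero west west the zero the zero P west => zero west west the zero the zero zero P west   [P -> zero P]
zero west west the zero the zero zero P west => zero west west the zero the zero zero S zero the west   [P -> S zero the]
zero west west the zero the zero zero S zero the west => zero west west the zero the zero zero S west zero the west   [S -> S west]
zero west west the zero the zero zero S west zero the west => zero west west the zero the zero zero load west zero the west   [S -> load]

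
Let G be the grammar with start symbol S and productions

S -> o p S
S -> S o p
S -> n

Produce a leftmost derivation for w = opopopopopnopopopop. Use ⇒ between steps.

S ⇒ Sop   [S -> S o p]
Sop ⇒ opSop   [S -> o p S]
opSop ⇒ opopSop   [S -> o p S]
opopSop ⇒ opopopSop   [S -> o p S]
opopopSop ⇒ opopopSopop   [S -> S o p]
opopopSopop ⇒ opopopSopopop   [S -> S o p]
opopopSopopop ⇒ opopopopSopopop   [S -> o p S]
opopopopSopopop ⇒ opopopopSopopopop   [S -> S o p]
opopopopSopopopop ⇒ opopopopopSopopopop   [S -> o p S]
opopopopopSopopopop ⇒ opopopopopnopopopop   [S -> n]

S⇒Sop⇒opSop⇒opopSop⇒opopopSop⇒opopopSopop⇒opopopSopopop⇒opopopopSopopop⇒opopopopSopopopop⇒opopopopopSopopopop⇒opopopopopnopopopop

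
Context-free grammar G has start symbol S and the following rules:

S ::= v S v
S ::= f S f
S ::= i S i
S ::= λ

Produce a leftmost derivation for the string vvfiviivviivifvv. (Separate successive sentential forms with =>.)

S => vSv => vvSvv => vvfSfvv => vvfiSifvv => vvfivSvifvv => vvfiviSivifvv => vvfiviiSiivifvv => vvfiviivSviivifvv => vvfiviivviivifvv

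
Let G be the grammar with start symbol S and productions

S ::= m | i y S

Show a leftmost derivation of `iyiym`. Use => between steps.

S => iyS => iyiyS => iyiym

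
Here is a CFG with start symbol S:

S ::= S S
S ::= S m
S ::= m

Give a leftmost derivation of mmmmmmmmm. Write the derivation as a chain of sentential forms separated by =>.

S => SS => SmS => SSmS => SSSmS => SmSSmS => SmmSSmS => SSmmSSmS => SSSmmSSmS => mSSmmSSmS => mmSmmSSmS => mmmmmSSmS => mmmmmmSmS => mmmmmmmmS => mmmmmmmmm

S => SS   [S ::= S S]
SS => SmS   [S ::= S m]
SmS => SSmS   [S ::= S S]
SSmS => SSSmS   [S ::= S S]
SSSmS => SmSSmS   [S ::= S m]
SmSSmS => SmmSSmS   [S ::= S m]
SmmSSmS => SSmmSSmS   [S ::= S S]
SSmmSSmS => SSSmmSSmS   [S ::= S S]
SSSmmSSmS => mSSmmSSmS   [S ::= m]
mSSmmSSmS => mmSmmSSmS   [S ::= m]
mmSmmSSmS => mmmmmSSmS   [S ::= m]
mmmmmSSmS => mmmmmmSmS   [S ::= m]
mmmmmmSmS => mmmmmmmmS   [S ::= m]
mmmmmmmmS => mmmmmmmmm   [S ::= m]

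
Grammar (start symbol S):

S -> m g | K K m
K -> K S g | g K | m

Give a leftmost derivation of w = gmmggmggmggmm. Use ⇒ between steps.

S⇒KKm⇒KSgKm⇒gKSgKm⇒gKSgSgKm⇒gKSgSgSgKm⇒gmSgSgSgKm⇒gmmggSgSgKm⇒gmmggmggSgKm⇒gmmggmggmggKm⇒gmmggmggmggmm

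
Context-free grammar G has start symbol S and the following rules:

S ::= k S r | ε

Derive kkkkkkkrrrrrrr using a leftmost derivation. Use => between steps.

S => kSr => kkSrr => kkkSrrr => kkkkSrrrr => kkkkkSrrrrr => kkkkkkSrrrrrr => kkkkkkkSrrrrrrr => kkkkkkkrrrrrrr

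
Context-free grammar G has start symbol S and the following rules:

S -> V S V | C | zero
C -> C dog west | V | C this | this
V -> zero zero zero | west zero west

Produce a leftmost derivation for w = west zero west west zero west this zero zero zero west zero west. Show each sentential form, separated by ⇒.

S ⇒ V S V ⇒ west zero west S V ⇒ west zero west V S V V ⇒ west zero west west zero west S V V ⇒ west zero west west zero west C V V ⇒ west zero west west zero west this V V ⇒ west zero west west zero west this zero zero zero V ⇒ west zero west west zero west this zero zero zero west zero west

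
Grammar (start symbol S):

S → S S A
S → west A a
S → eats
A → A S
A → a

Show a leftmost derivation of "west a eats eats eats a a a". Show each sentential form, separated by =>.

S => west A a   [S → west A a]
west A a => west A S a   [A → A S]
west A S a => west a S a   [A → a]
west a S a => west a S S A a   [S → S S A]
west a S S A a => west a eats S A a   [S → eats]
west a eats S A a => west a eats S S A A a   [S → S S A]
west a eats S S A A a => west a eats eats S A A a   [S → eats]
west a eats eats S A A a => west a eats eats eats A A a   [S → eats]
west a eats eats eats A A a => west a eats eats eats a A a   [A → a]
west a eats eats eats a A a => west a eats eats eats a a a   [A → a]

S => west A a => west A S a => west a S a => west a S S A a => west a eats S A a => west a eats S S A A a => west a eats eats S A A a => west a eats eats eats A A a => west a eats eats eats a A a => west a eats eats eats a a a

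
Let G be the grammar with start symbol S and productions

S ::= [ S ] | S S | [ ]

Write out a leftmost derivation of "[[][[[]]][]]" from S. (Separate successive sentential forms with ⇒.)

S ⇒ [S] ⇒ [SS] ⇒ [[]S] ⇒ [[]SS] ⇒ [[][S]S] ⇒ [[][[S]]S] ⇒ [[][[[]]]S] ⇒ [[][[[]]][]]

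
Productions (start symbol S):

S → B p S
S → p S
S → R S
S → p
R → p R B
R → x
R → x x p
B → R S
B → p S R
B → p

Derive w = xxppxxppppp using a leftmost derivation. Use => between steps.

S => BpS => RSpS => xxpSpS => xxpRSpS => xxppRBSpS => xxppxxpBSpS => xxppxxppSpS => xxppxxppppS => xxppxxppppp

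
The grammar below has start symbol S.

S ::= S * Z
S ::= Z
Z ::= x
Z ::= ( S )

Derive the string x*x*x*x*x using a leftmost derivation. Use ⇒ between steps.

S ⇒ S*Z ⇒ S*Z*Z ⇒ S*Z*Z*Z ⇒ S*Z*Z*Z*Z ⇒ Z*Z*Z*Z*Z ⇒ x*Z*Z*Z*Z ⇒ x*x*Z*Z*Z ⇒ x*x*x*Z*Z ⇒ x*x*x*x*Z ⇒ x*x*x*x*x

S ⇒ S*Z   [S ::= S * Z]
S*Z ⇒ S*Z*Z   [S ::= S * Z]
S*Z*Z ⇒ S*Z*Z*Z   [S ::= S * Z]
S*Z*Z*Z ⇒ S*Z*Z*Z*Z   [S ::= S * Z]
S*Z*Z*Z*Z ⇒ Z*Z*Z*Z*Z   [S ::= Z]
Z*Z*Z*Z*Z ⇒ x*Z*Z*Z*Z   [Z ::= x]
x*Z*Z*Z*Z ⇒ x*x*Z*Z*Z   [Z ::= x]
x*x*Z*Z*Z ⇒ x*x*x*Z*Z   [Z ::= x]
x*x*x*Z*Z ⇒ x*x*x*x*Z   [Z ::= x]
x*x*x*x*Z ⇒ x*x*x*x*x   [Z ::= x]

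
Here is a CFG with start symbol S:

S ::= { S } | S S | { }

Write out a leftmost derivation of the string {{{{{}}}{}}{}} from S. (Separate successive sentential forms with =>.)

S => {S} => {SS} => {{S}S} => {{SS}S} => {{{S}S}S} => {{{{S}}S}S} => {{{{{}}}S}S} => {{{{{}}}{}}S} => {{{{{}}}{}}{}}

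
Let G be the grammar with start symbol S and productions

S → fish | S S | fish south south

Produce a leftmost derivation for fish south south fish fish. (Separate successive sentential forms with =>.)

S => S S   [S → S S]
S S => S S S   [S → S S]
S S S => fish south south S S   [S → fish south south]
fish south south S S => fish south south fish S   [S → fish]
fish south south fish S => fish south south fish fish   [S → fish]

S => S S => S S S => fish south south S S => fish south south fish S => fish south south fish fish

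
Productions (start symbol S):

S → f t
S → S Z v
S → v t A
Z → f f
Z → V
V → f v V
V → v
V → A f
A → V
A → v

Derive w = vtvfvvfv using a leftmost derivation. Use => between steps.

S => SZv   [S → S Z v]
SZv => vtAZv   [S → v t A]
vtAZv => vtvZv   [A → v]
vtvZv => vtvVv   [Z → V]
vtvVv => vtvAfv   [V → A f]
vtvAfv => vtvVfv   [A → V]
vtvVfv => vtvfvVfv   [V → f v V]
vtvfvVfv => vtvfvvfv   [V → v]

S=>SZv=>vtAZv=>vtvZv=>vtvVv=>vtvAfv=>vtvVfv=>vtvfvVfv=>vtvfvvfv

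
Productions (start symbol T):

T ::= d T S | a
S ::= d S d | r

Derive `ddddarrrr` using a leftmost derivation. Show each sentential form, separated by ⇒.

T⇒dTS⇒ddTSS⇒dddTSSS⇒ddddTSSSS⇒ddddaSSSS⇒ddddarSSS⇒ddddarrSS⇒ddddarrrS⇒ddddarrrr

T ⇒ dTS   [T ::= d T S]
dTS ⇒ ddTSS   [T ::= d T S]
ddTSS ⇒ dddTSSS   [T ::= d T S]
dddTSSS ⇒ ddddTSSSS   [T ::= d T S]
ddddTSSSS ⇒ ddddaSSSS   [T ::= a]
ddddaSSSS ⇒ ddddarSSS   [S ::= r]
ddddarSSS ⇒ ddddarrSS   [S ::= r]
ddddarrSS ⇒ ddddarrrS   [S ::= r]
ddddarrrS ⇒ ddddarrrr   [S ::= r]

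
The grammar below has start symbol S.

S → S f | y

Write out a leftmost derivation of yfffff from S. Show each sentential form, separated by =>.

S=>Sf=>Sff=>Sfff=>Sffff=>Sfffff=>yfffff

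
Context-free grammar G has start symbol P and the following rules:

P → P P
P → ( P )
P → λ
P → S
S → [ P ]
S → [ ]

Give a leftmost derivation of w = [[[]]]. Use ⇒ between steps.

P ⇒ PP   [P → P P]
PP ⇒ SP   [P → S]
SP ⇒ [P]P   [S → [ P ]]
[P]P ⇒ [S]P   [P → S]
[S]P ⇒ [[P]]P   [S → [ P ]]
[[P]]P ⇒ [[S]]P   [P → S]
[[S]]P ⇒ [[[]]]P   [S → [ ]]
[[[]]]P ⇒ [[[]]]   [P → λ]

P ⇒ PP ⇒ SP ⇒ [P]P ⇒ [S]P ⇒ [[P]]P ⇒ [[S]]P ⇒ [[[]]]P ⇒ [[[]]]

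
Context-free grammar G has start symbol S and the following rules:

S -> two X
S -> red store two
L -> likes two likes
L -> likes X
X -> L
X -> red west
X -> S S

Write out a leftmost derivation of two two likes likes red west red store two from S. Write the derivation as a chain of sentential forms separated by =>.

S => two X => two S S => two two X S => two two L S => two two likes X S => two two likes L S => two two likes likes X S => two two likes likes red west S => two two likes likes red west red store two

S => two X   [S -> two X]
two X => two S S   [X -> S S]
two S S => two two X S   [S -> two X]
two two X S => two two L S   [X -> L]
two two L S => two two likes X S   [L -> likes X]
two two likes X S => two two likes L S   [X -> L]
two two likes L S => two two likes likes X S   [L -> likes X]
two two likes likes X S => two two likes likes red west S   [X -> red west]
two two likes likes red west S => two two likes likes red west red store two   [S -> red store two]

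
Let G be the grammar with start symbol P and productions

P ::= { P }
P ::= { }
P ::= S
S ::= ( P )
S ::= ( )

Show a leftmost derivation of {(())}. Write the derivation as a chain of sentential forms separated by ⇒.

P ⇒ {P} ⇒ {S} ⇒ {(P)} ⇒ {(S)} ⇒ {(())}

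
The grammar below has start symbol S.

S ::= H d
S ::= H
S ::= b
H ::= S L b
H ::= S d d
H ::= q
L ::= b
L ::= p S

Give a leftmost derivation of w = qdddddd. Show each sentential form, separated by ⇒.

S ⇒ H ⇒ Sdd ⇒ Hdd ⇒ Sdddd ⇒ Hdddd ⇒ Sdddddd ⇒ Hdddddd ⇒ qdddddd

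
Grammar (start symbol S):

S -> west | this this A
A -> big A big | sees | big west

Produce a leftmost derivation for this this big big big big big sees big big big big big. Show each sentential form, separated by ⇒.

S ⇒ this this A   [S -> this this A]
this this A ⇒ this this big A big   [A -> big A big]
this this big A big ⇒ this this big big A big big   [A -> big A big]
this this big big A big big ⇒ this this big big big A big big big   [A -> big A big]
this this big big big A big big big ⇒ this this big big big big A big big big big   [A -> big A big]
this this big big big big A big big big big ⇒ this this big big big big big A big big big big big   [A -> big A big]
this this big big big big big A big big big big big ⇒ this this big big big big big sees big big big big big   [A -> sees]

S ⇒ this this A ⇒ this this big A big ⇒ this this big big A big big ⇒ this this big big big A big big big ⇒ this this big big big big A big big big big ⇒ this this big big big big big A big big big big big ⇒ this this big big big big big sees big big big big big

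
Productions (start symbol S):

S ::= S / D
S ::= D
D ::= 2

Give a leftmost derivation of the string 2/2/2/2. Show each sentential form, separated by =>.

S => S/D   [S ::= S / D]
S/D => S/D/D   [S ::= S / D]
S/D/D => S/D/D/D   [S ::= S / D]
S/D/D/D => D/D/D/D   [S ::= D]
D/D/D/D => 2/D/D/D   [D ::= 2]
2/D/D/D => 2/2/D/D   [D ::= 2]
2/2/D/D => 2/2/2/D   [D ::= 2]
2/2/2/D => 2/2/2/2   [D ::= 2]

S => S/D => S/D/D => S/D/D/D => D/D/D/D => 2/D/D/D => 2/2/D/D => 2/2/2/D => 2/2/2/2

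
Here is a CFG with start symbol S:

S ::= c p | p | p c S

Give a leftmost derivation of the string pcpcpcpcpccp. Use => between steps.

S => pcS => pcpcS => pcpcpcS => pcpcpcpcS => pcpcpcpcpcS => pcpcpcpcpccp

S => pcS   [S ::= p c S]
pcS => pcpcS   [S ::= p c S]
pcpcS => pcpcpcS   [S ::= p c S]
pcpcpcS => pcpcpcpcS   [S ::= p c S]
pcpcpcpcS => pcpcpcpcpcS   [S ::= p c S]
pcpcpcpcpcS => pcpcpcpcpccp   [S ::= c p]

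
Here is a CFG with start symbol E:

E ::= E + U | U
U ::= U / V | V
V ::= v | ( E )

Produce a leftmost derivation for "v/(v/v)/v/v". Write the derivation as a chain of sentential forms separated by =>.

E => U   [E ::= U]
U => U/V   [U ::= U / V]
U/V => U/V/V   [U ::= U / V]
U/V/V => U/V/V/V   [U ::= U / V]
U/V/V/V => V/V/V/V   [U ::= V]
V/V/V/V => v/V/V/V   [V ::= v]
v/V/V/V => v/(E)/V/V   [V ::= ( E )]
v/(E)/V/V => v/(U)/V/V   [E ::= U]
v/(U)/V/V => v/(U/V)/V/V   [U ::= U / V]
v/(U/V)/V/V => v/(V/V)/V/V   [U ::= V]
v/(V/V)/V/V => v/(v/V)/V/V   [V ::= v]
v/(v/V)/V/V => v/(v/v)/V/V   [V ::= v]
v/(v/v)/V/V => v/(v/v)/v/V   [V ::= v]
v/(v/v)/v/V => v/(v/v)/v/v   [V ::= v]

E => U => U/V => U/V/V => U/V/V/V => V/V/V/V => v/V/V/V => v/(E)/V/V => v/(U)/V/V => v/(U/V)/V/V => v/(V/V)/V/V => v/(v/V)/V/V => v/(v/v)/V/V => v/(v/v)/v/V => v/(v/v)/v/v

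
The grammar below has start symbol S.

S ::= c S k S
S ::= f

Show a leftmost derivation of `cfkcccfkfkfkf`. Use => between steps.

S => cSkS   [S ::= c S k S]
cSkS => cfkS   [S ::= f]
cfkS => cfkcSkS   [S ::= c S k S]
cfkcSkS => cfkccSkSkS   [S ::= c S k S]
cfkccSkSkS => cfkcccSkSkSkS   [S ::= c S k S]
cfkcccSkSkSkS => cfkcccfkSkSkS   [S ::= f]
cfkcccfkSkSkS => cfkcccfkfkSkS   [S ::= f]
cfkcccfkfkSkS => cfkcccfkfkfkS   [S ::= f]
cfkcccfkfkfkS => cfkcccfkfkfkf   [S ::= f]

S => cSkS => cfkS => cfkcSkS => cfkccSkSkS => cfkcccSkSkSkS => cfkcccfkSkSkS => cfkcccfkfkSkS => cfkcccfkfkfkS => cfkcccfkfkfkf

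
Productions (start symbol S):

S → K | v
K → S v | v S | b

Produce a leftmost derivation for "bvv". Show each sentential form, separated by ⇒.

S ⇒ K ⇒ Sv ⇒ Kv ⇒ Svv ⇒ Kvv ⇒ bvv

S ⇒ K   [S → K]
K ⇒ Sv   [K → S v]
Sv ⇒ Kv   [S → K]
Kv ⇒ Svv   [K → S v]
Svv ⇒ Kvv   [S → K]
Kvv ⇒ bvv   [K → b]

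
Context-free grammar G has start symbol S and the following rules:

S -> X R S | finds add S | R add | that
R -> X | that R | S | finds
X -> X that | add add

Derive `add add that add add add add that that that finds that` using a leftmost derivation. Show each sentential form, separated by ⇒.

S ⇒ X R S ⇒ X that R S ⇒ add add that R S ⇒ add add that X S ⇒ add add that add add S ⇒ add add that add add X R S ⇒ add add that add add X that R S ⇒ add add that add add X that that R S ⇒ add add that add add add add that that R S ⇒ add add that add add add add that that that R S ⇒ add add that add add add add that that that finds S ⇒ add add that add add add add that that that finds that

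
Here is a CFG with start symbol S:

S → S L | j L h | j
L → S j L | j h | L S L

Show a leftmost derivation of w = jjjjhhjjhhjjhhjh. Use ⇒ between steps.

S ⇒ SL   [S → S L]
SL ⇒ jLhL   [S → j L h]
jLhL ⇒ jSjLhL   [L → S j L]
jSjLhL ⇒ jjLhjLhL   [S → j L h]
jjLhjLhL ⇒ jjSjLhjLhL   [L → S j L]
jjSjLhjLhL ⇒ jjjLhjLhjLhL   [S → j L h]
jjjLhjLhjLhL ⇒ jjjjhhjLhjLhL   [L → j h]
jjjjhhjLhjLhL ⇒ jjjjhhjjhhjLhL   [L → j h]
jjjjhhjjhhjLhL ⇒ jjjjhhjjhhjjhhL   [L → j h]
jjjjhhjjhhjjhhL ⇒ jjjjhhjjhhjjhhjh   [L → j h]

S⇒SL⇒jLhL⇒jSjLhL⇒jjLhjLhL⇒jjSjLhjLhL⇒jjjLhjLhjLhL⇒jjjjhhjLhjLhL⇒jjjjhhjjhhjLhL⇒jjjjhhjjhhjjhhL⇒jjjjhhjjhhjjhhjh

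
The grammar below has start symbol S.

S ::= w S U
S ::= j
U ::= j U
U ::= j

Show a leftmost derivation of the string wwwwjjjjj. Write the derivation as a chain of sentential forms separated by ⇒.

S ⇒ wSU ⇒ wwSUU ⇒ wwwSUUU ⇒ wwwwSUUUU ⇒ wwwwjUUUU ⇒ wwwwjjUUU ⇒ wwwwjjjUU ⇒ wwwwjjjjU ⇒ wwwwjjjjj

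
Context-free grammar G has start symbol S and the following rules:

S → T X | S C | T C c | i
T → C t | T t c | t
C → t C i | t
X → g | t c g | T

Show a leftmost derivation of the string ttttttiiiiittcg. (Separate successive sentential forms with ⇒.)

S ⇒ TX ⇒ CtX ⇒ tCitX ⇒ ttCiitX ⇒ tttCiiitX ⇒ ttttCiiiitX ⇒ tttttCiiiiitX ⇒ ttttttiiiiitX ⇒ ttttttiiiiittcg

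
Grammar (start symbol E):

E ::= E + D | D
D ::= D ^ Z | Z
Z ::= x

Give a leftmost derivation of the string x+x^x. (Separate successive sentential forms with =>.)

E => E+D   [E ::= E + D]
E+D => D+D   [E ::= D]
D+D => Z+D   [D ::= Z]
Z+D => x+D   [Z ::= x]
x+D => x+D^Z   [D ::= D ^ Z]
x+D^Z => x+Z^Z   [D ::= Z]
x+Z^Z => x+x^Z   [Z ::= x]
x+x^Z => x+x^x   [Z ::= x]

E=>E+D=>D+D=>Z+D=>x+D=>x+D^Z=>x+Z^Z=>x+x^Z=>x+x^x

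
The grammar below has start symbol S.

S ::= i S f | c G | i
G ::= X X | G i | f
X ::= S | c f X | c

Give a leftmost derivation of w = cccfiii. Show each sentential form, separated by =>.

S => cG => cGi => cGii => cXXii => ccXii => cccfXii => cccfSii => cccfiii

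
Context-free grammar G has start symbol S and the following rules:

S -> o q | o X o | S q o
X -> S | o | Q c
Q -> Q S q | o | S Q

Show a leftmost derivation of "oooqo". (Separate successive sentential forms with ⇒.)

S ⇒ Sqo   [S -> S q o]
Sqo ⇒ oXoqo   [S -> o X o]
oXoqo ⇒ oooqo   [X -> o]

S ⇒ Sqo ⇒ oXoqo ⇒ oooqo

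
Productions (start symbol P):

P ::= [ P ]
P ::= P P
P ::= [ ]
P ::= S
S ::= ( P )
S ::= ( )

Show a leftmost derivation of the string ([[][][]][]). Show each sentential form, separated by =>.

P => S => (P) => (PP) => ([P]P) => ([PP]P) => ([PPP]P) => ([[]PP]P) => ([[][]P]P) => ([[][][]]P) => ([[][][]][])

P => S   [P ::= S]
S => (P)   [S ::= ( P )]
(P) => (PP)   [P ::= P P]
(PP) => ([P]P)   [P ::= [ P ]]
([P]P) => ([PP]P)   [P ::= P P]
([PP]P) => ([PPP]P)   [P ::= P P]
([PPP]P) => ([[]PP]P)   [P ::= [ ]]
([[]PP]P) => ([[][]P]P)   [P ::= [ ]]
([[][]P]P) => ([[][][]]P)   [P ::= [ ]]
([[][][]]P) => ([[][][]][])   [P ::= [ ]]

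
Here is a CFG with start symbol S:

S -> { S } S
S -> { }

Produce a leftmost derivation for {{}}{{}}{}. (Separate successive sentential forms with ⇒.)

S ⇒ {S}S   [S -> { S } S]
{S}S ⇒ {{}}S   [S -> { }]
{{}}S ⇒ {{}}{S}S   [S -> { S } S]
{{}}{S}S ⇒ {{}}{{}}S   [S -> { }]
{{}}{{}}S ⇒ {{}}{{}}{}   [S -> { }]

S⇒{S}S⇒{{}}S⇒{{}}{S}S⇒{{}}{{}}S⇒{{}}{{}}{}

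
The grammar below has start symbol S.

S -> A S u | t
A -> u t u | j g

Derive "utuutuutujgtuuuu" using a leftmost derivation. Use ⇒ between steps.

S ⇒ ASu   [S -> A S u]
ASu ⇒ utuSu   [A -> u t u]
utuSu ⇒ utuASuu   [S -> A S u]
utuASuu ⇒ utuutuSuu   [A -> u t u]
utuutuSuu ⇒ utuutuASuuu   [S -> A S u]
utuutuASuuu ⇒ utuutuutuSuuu   [A -> u t u]
utuutuutuSuuu ⇒ utuutuutuASuuuu   [S -> A S u]
utuutuutuASuuuu ⇒ utuutuutujgSuuuu   [A -> j g]
utuutuutujgSuuuu ⇒ utuutuutujgtuuuu   [S -> t]

S ⇒ ASu ⇒ utuSu ⇒ utuASuu ⇒ utuutuSuu ⇒ utuutuASuuu ⇒ utuutuutuSuuu ⇒ utuutuutuASuuuu ⇒ utuutuutujgSuuuu ⇒ utuutuutujgtuuuu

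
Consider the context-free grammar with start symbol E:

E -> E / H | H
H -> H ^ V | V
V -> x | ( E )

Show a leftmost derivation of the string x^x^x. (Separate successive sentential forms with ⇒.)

E ⇒ H   [E -> H]
H ⇒ H^V   [H -> H ^ V]
H^V ⇒ H^V^V   [H -> H ^ V]
H^V^V ⇒ V^V^V   [H -> V]
V^V^V ⇒ x^V^V   [V -> x]
x^V^V ⇒ x^x^V   [V -> x]
x^x^V ⇒ x^x^x   [V -> x]

E ⇒ H ⇒ H^V ⇒ H^V^V ⇒ V^V^V ⇒ x^V^V ⇒ x^x^V ⇒ x^x^x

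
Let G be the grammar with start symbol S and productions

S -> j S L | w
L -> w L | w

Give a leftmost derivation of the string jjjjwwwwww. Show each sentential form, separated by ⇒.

S ⇒ jSL   [S -> j S L]
jSL ⇒ jjSLL   [S -> j S L]
jjSLL ⇒ jjjSLLL   [S -> j S L]
jjjSLLL ⇒ jjjjSLLLL   [S -> j S L]
jjjjSLLLL ⇒ jjjjwLLLL   [S -> w]
jjjjwLLLL ⇒ jjjjwwLLL   [L -> w]
jjjjwwLLL ⇒ jjjjwwwLLL   [L -> w L]
jjjjwwwLLL ⇒ jjjjwwwwLL   [L -> w]
jjjjwwwwLL ⇒ jjjjwwwwwL   [L -> w]
jjjjwwwwwL ⇒ jjjjwwwwww   [L -> w]

S⇒jSL⇒jjSLL⇒jjjSLLL⇒jjjjSLLLL⇒jjjjwLLLL⇒jjjjwwLLL⇒jjjjwwwLLL⇒jjjjwwwwLL⇒jjjjwwwwwL⇒jjjjwwwwww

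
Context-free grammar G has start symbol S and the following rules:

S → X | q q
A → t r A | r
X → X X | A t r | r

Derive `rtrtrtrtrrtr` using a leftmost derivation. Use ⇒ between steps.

S ⇒ X   [S → X]
X ⇒ XX   [X → X X]
XX ⇒ AtrX   [X → A t r]
AtrX ⇒ rtrX   [A → r]
rtrX ⇒ rtrAtr   [X → A t r]
rtrAtr ⇒ rtrtrAtr   [A → t r A]
rtrtrAtr ⇒ rtrtrtrAtr   [A → t r A]
rtrtrtrAtr ⇒ rtrtrtrtrAtr   [A → t r A]
rtrtrtrtrAtr ⇒ rtrtrtrtrrtr   [A → r]

S⇒X⇒XX⇒AtrX⇒rtrX⇒rtrAtr⇒rtrtrAtr⇒rtrtrtrAtr⇒rtrtrtrtrAtr⇒rtrtrtrtrrtr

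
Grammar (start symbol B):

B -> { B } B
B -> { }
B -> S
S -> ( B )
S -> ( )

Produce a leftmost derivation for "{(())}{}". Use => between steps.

B=>{B}B=>{S}B=>{(B)}B=>{(S)}B=>{(())}B=>{(())}{}

B => {B}B   [B -> { B } B]
{B}B => {S}B   [B -> S]
{S}B => {(B)}B   [S -> ( B )]
{(B)}B => {(S)}B   [B -> S]
{(S)}B => {(())}B   [S -> ( )]
{(())}B => {(())}{}   [B -> { }]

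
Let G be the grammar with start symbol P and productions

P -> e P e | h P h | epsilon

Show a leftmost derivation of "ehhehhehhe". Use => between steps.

P => ePe => ehPhe => ehhPhhe => ehhePehhe => ehhehPhehhe => ehhehhehhe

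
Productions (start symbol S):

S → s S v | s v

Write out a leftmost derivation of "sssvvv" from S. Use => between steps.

S => sSv   [S → s S v]
sSv => ssSvv   [S → s S v]
ssSvv => sssvvv   [S → s v]

S => sSv => ssSvv => sssvvv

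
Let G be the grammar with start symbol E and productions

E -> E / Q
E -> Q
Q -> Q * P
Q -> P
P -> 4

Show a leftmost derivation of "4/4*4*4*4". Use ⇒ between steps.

E⇒E/Q⇒Q/Q⇒P/Q⇒4/Q⇒4/Q*P⇒4/Q*P*P⇒4/Q*P*P*P⇒4/P*P*P*P⇒4/4*P*P*P⇒4/4*4*P*P⇒4/4*4*4*P⇒4/4*4*4*4

E ⇒ E/Q   [E -> E / Q]
E/Q ⇒ Q/Q   [E -> Q]
Q/Q ⇒ P/Q   [Q -> P]
P/Q ⇒ 4/Q   [P -> 4]
4/Q ⇒ 4/Q*P   [Q -> Q * P]
4/Q*P ⇒ 4/Q*P*P   [Q -> Q * P]
4/Q*P*P ⇒ 4/Q*P*P*P   [Q -> Q * P]
4/Q*P*P*P ⇒ 4/P*P*P*P   [Q -> P]
4/P*P*P*P ⇒ 4/4*P*P*P   [P -> 4]
4/4*P*P*P ⇒ 4/4*4*P*P   [P -> 4]
4/4*4*P*P ⇒ 4/4*4*4*P   [P -> 4]
4/4*4*4*P ⇒ 4/4*4*4*4   [P -> 4]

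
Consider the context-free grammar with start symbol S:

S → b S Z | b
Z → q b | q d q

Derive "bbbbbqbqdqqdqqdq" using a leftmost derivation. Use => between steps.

S=>bSZ=>bbSZZ=>bbbSZZZ=>bbbbSZZZZ=>bbbbbZZZZ=>bbbbbqbZZZ=>bbbbbqbqdqZZ=>bbbbbqbqdqqdqZ=>bbbbbqbqdqqdqqdq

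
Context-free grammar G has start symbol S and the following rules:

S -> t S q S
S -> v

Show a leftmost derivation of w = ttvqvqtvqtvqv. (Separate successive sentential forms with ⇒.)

S ⇒ tSqS ⇒ ttSqSqS ⇒ ttvqSqS ⇒ ttvqvqS ⇒ ttvqvqtSqS ⇒ ttvqvqtvqS ⇒ ttvqvqtvqtSqS ⇒ ttvqvqtvqtvqS ⇒ ttvqvqtvqtvqv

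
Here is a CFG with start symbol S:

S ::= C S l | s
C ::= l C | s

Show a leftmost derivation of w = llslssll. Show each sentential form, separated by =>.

S => CSl   [S ::= C S l]
CSl => lCSl   [C ::= l C]
lCSl => llCSl   [C ::= l C]
llCSl => llsSl   [C ::= s]
llsSl => llsCSll   [S ::= C S l]
llsCSll => llslCSll   [C ::= l C]
llslCSll => llslsSll   [C ::= s]
llslsSll => llslssll   [S ::= s]

S => CSl => lCSl => llCSl => llsSl => llsCSll => llslCSll => llslsSll => llslssll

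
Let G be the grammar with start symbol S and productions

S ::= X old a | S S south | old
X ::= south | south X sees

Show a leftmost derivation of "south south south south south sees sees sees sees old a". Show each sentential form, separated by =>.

S => X old a => south X sees old a => south south X sees sees old a => south south south X sees sees sees old a => south south south south X sees sees sees sees old a => south south south south south sees sees sees sees old a

S => X old a   [S ::= X old a]
X old a => south X sees old a   [X ::= south X sees]
south X sees old a => south south X sees sees old a   [X ::= south X sees]
south south X sees sees old a => south south south X sees sees sees old a   [X ::= south X sees]
south south south X sees sees sees old a => south south south south X sees sees sees sees old a   [X ::= south X sees]
south south south south X sees sees sees sees old a => south south south south south sees sees sees sees old a   [X ::= south]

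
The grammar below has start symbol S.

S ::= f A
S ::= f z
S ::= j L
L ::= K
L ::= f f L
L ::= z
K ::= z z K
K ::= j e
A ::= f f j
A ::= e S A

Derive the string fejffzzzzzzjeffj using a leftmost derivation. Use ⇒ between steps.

S ⇒ fA   [S ::= f A]
fA ⇒ feSA   [A ::= e S A]
feSA ⇒ fejLA   [S ::= j L]
fejLA ⇒ fejffLA   [L ::= f f L]
fejffLA ⇒ fejffKA   [L ::= K]
fejffKA ⇒ fejffzzKA   [K ::= z z K]
fejffzzKA ⇒ fejffzzzzKA   [K ::= z z K]
fejffzzzzKA ⇒ fejffzzzzzzKA   [K ::= z z K]
fejffzzzzzzKA ⇒ fejffzzzzzzjeA   [K ::= j e]
fejffzzzzzzjeA ⇒ fejffzzzzzzjeffj   [A ::= f f j]

S ⇒ fA ⇒ feSA ⇒ fejLA ⇒ fejffLA ⇒ fejffKA ⇒ fejffzzKA ⇒ fejffzzzzKA ⇒ fejffzzzzzzKA ⇒ fejffzzzzzzjeA ⇒ fejffzzzzzzjeffj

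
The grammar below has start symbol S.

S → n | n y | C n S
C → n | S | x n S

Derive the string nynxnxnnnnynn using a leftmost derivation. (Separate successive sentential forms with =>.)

S => CnS => SnS => nynS => nynCnS => nynxnSnS => nynxnCnSnS => nynxnxnSnSnS => nynxnxnnnSnS => nynxnxnnnnynS => nynxnxnnnnynn

S => CnS   [S → C n S]
CnS => SnS   [C → S]
SnS => nynS   [S → n y]
nynS => nynCnS   [S → C n S]
nynCnS => nynxnSnS   [C → x n S]
nynxnSnS => nynxnCnSnS   [S → C n S]
nynxnCnSnS => nynxnxnSnSnS   [C → x n S]
nynxnxnSnSnS => nynxnxnnnSnS   [S → n]
nynxnxnnnSnS => nynxnxnnnnynS   [S → n y]
nynxnxnnnnynS => nynxnxnnnnynn   [S → n]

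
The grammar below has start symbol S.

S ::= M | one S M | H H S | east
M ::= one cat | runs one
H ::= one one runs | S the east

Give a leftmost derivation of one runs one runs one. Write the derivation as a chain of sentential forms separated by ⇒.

S ⇒ one S M ⇒ one M M ⇒ one runs one M ⇒ one runs one runs one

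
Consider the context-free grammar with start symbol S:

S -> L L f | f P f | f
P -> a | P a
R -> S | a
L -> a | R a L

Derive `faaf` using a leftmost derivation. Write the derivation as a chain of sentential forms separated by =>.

S=>fPf=>fPaf=>faaf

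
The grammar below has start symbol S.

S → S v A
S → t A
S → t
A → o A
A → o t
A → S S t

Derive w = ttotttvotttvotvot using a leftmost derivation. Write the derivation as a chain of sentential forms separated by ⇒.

S ⇒ SvA   [S → S v A]
SvA ⇒ SvAvA   [S → S v A]
SvAvA ⇒ tAvAvA   [S → t A]
tAvAvA ⇒ tSStvAvA   [A → S S t]
tSStvAvA ⇒ tSvAStvAvA   [S → S v A]
tSvAStvAvA ⇒ ttAvAStvAvA   [S → t A]
ttAvAStvAvA ⇒ ttoAvAStvAvA   [A → o A]
ttoAvAStvAvA ⇒ ttoSStvAStvAvA   [A → S S t]
ttoSStvAStvAvA ⇒ ttotStvAStvAvA   [S → t]
ttotStvAStvAvA ⇒ ttotttvAStvAvA   [S → t]
ttotttvAStvAvA ⇒ ttotttvotStvAvA   [A → o t]
ttotttvotStvAvA ⇒ ttotttvotttvAvA   [S → t]
ttotttvotttvAvA ⇒ ttotttvotttvotvA   [A → o t]
ttotttvotttvotvA ⇒ ttotttvotttvotvot   [A → o t]

S⇒SvA⇒SvAvA⇒tAvAvA⇒tSStvAvA⇒tSvAStvAvA⇒ttAvAStvAvA⇒ttoAvAStvAvA⇒ttoSStvAStvAvA⇒ttotStvAStvAvA⇒ttotttvAStvAvA⇒ttotttvotStvAvA⇒ttotttvotttvAvA⇒ttotttvotttvotvA⇒ttotttvotttvotvot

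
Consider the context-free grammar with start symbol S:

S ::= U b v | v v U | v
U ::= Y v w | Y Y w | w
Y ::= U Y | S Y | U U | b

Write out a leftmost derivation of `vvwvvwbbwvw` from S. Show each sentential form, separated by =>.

S => vvU => vvYvw => vvUUvw => vvwUvw => vvwYYwvw => vvwSYYwvw => vvwvvUYYwvw => vvwvvwYYwvw => vvwvvwbYwvw => vvwvvwbbwvw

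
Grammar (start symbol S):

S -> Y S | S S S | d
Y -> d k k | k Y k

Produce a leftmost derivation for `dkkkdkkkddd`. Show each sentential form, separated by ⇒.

S⇒YS⇒dkkS⇒dkkSSS⇒dkkYSSS⇒dkkkYkSSS⇒dkkkdkkkSSS⇒dkkkdkkkdSS⇒dkkkdkkkddS⇒dkkkdkkkddd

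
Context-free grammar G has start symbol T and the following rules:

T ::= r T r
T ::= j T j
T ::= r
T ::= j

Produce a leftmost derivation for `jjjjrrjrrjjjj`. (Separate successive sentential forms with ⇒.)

T ⇒ jTj ⇒ jjTjj ⇒ jjjTjjj ⇒ jjjjTjjjj ⇒ jjjjrTrjjjj ⇒ jjjjrrTrrjjjj ⇒ jjjjrrjrrjjjj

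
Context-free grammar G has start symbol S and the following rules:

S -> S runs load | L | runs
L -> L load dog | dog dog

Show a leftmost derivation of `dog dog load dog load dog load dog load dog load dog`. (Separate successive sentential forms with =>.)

S => L => L load dog => L load dog load dog => L load dog load dog load dog => L load dog load dog load dog load dog => L load dog load dog load dog load dog load dog => dog dog load dog load dog load dog load dog load dog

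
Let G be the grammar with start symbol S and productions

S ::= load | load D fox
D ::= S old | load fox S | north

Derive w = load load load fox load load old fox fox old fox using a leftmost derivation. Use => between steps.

S => load D fox => load S old fox => load load D fox old fox => load load load fox S fox old fox => load load load fox load D fox fox old fox => load load load fox load S old fox fox old fox => load load load fox load load old fox fox old fox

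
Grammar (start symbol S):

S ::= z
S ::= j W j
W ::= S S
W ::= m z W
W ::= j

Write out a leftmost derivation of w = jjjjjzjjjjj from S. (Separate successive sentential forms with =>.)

S => jWj => jSSj => jjWjSj => jjSSjSj => jjjWjSjSj => jjjjjSjSj => jjjjjzjSj => jjjjjzjjWjj => jjjjjzjjjjj

S => jWj   [S ::= j W j]
jWj => jSSj   [W ::= S S]
jSSj => jjWjSj   [S ::= j W j]
jjWjSj => jjSSjSj   [W ::= S S]
jjSSjSj => jjjWjSjSj   [S ::= j W j]
jjjWjSjSj => jjjjjSjSj   [W ::= j]
jjjjjSjSj => jjjjjzjSj   [S ::= z]
jjjjjzjSj => jjjjjzjjWjj   [S ::= j W j]
jjjjjzjjWjj => jjjjjzjjjjj   [W ::= j]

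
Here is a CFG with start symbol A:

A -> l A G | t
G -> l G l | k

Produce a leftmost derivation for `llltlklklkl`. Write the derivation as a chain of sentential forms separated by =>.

A=>lAG=>llAGG=>lllAGGG=>llltGGG=>llltlGlGG=>llltlklGG=>llltlklkG=>llltlklklGl=>llltlklklkl

A => lAG   [A -> l A G]
lAG => llAGG   [A -> l A G]
llAGG => lllAGGG   [A -> l A G]
lllAGGG => llltGGG   [A -> t]
llltGGG => llltlGlGG   [G -> l G l]
llltlGlGG => llltlklGG   [G -> k]
llltlklGG => llltlklkG   [G -> k]
llltlklkG => llltlklklGl   [G -> l G l]
llltlklklGl => llltlklklkl   [G -> k]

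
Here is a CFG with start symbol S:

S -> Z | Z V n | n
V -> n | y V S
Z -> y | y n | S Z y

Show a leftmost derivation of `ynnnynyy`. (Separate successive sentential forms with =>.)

S => Z   [S -> Z]
Z => SZy   [Z -> S Z y]
SZy => ZVnZy   [S -> Z V n]
ZVnZy => yVnZy   [Z -> y]
yVnZy => ynnZy   [V -> n]
ynnZy => ynnSZyy   [Z -> S Z y]
ynnSZyy => ynnnZyy   [S -> n]
ynnnZyy => ynnnynyy   [Z -> y n]

S=>Z=>SZy=>ZVnZy=>yVnZy=>ynnZy=>ynnSZyy=>ynnnZyy=>ynnnynyy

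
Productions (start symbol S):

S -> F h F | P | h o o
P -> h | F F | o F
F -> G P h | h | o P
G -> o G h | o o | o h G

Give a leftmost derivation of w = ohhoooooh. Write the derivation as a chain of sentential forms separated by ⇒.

S ⇒ FhF ⇒ oPhF ⇒ ohhF ⇒ ohhoP ⇒ ohhooF ⇒ ohhoooP ⇒ ohhooooF ⇒ ohhoooooP ⇒ ohhoooooh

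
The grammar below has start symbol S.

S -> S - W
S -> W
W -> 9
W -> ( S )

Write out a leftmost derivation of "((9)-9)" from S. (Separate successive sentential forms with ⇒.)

S ⇒ W ⇒ (S) ⇒ (S-W) ⇒ (W-W) ⇒ ((S)-W) ⇒ ((W)-W) ⇒ ((9)-W) ⇒ ((9)-9)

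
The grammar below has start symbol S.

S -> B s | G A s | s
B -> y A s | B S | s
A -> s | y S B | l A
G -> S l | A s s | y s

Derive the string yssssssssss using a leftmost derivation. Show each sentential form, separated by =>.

S => GAs => AssAs => ySBssAs => yGAsBssAs => yAssAsBssAs => ysssAsBssAs => ysssssBssAs => yssssssssAs => yssssssssss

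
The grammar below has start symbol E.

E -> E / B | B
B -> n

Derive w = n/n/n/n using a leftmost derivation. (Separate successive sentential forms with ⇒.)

E ⇒ E/B   [E -> E / B]
E/B ⇒ E/B/B   [E -> E / B]
E/B/B ⇒ E/B/B/B   [E -> E / B]
E/B/B/B ⇒ B/B/B/B   [E -> B]
B/B/B/B ⇒ n/B/B/B   [B -> n]
n/B/B/B ⇒ n/n/B/B   [B -> n]
n/n/B/B ⇒ n/n/n/B   [B -> n]
n/n/n/B ⇒ n/n/n/n   [B -> n]

E⇒E/B⇒E/B/B⇒E/B/B/B⇒B/B/B/B⇒n/B/B/B⇒n/n/B/B⇒n/n/n/B⇒n/n/n/n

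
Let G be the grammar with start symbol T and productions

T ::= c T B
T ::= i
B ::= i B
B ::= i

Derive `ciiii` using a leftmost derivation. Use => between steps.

T => cTB => ciB => ciiB => ciiiB => ciiii

T => cTB   [T ::= c T B]
cTB => ciB   [T ::= i]
ciB => ciiB   [B ::= i B]
ciiB => ciiiB   [B ::= i B]
ciiiB => ciiii   [B ::= i]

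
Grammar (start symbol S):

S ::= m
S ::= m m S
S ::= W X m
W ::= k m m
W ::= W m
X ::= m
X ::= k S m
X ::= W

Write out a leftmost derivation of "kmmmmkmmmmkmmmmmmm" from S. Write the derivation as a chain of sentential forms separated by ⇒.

S ⇒ WXm   [S ::= W X m]
WXm ⇒ WmXm   [W ::= W m]
WmXm ⇒ WmmXm   [W ::= W m]
WmmXm ⇒ kmmmmXm   [W ::= k m m]
kmmmmXm ⇒ kmmmmkSmm   [X ::= k S m]
kmmmmkSmm ⇒ kmmmmkmmSmm   [S ::= m m S]
kmmmmkmmSmm ⇒ kmmmmkmmmmSmm   [S ::= m m S]
kmmmmkmmmmSmm ⇒ kmmmmkmmmmWXmmm   [S ::= W X m]
kmmmmkmmmmWXmmm ⇒ kmmmmkmmmmWmXmmm   [W ::= W m]
kmmmmkmmmmWmXmmm ⇒ kmmmmkmmmmkmmmXmmm   [W ::= k m m]
kmmmmkmmmmkmmmXmmm ⇒ kmmmmkmmmmkmmmmmmm   [X ::= m]

S⇒WXm⇒WmXm⇒WmmXm⇒kmmmmXm⇒kmmmmkSmm⇒kmmmmkmmSmm⇒kmmmmkmmmmSmm⇒kmmmmkmmmmWXmmm⇒kmmmmkmmmmWmXmmm⇒kmmmmkmmmmkmmmXmmm⇒kmmmmkmmmmkmmmmmmm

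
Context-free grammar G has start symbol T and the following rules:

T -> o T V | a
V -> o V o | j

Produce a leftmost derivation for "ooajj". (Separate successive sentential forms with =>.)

T => oTV   [T -> o T V]
oTV => ooTVV   [T -> o T V]
ooTVV => ooaVV   [T -> a]
ooaVV => ooajV   [V -> j]
ooajV => ooajj   [V -> j]

T => oTV => ooTVV => ooaVV => ooajV => ooajj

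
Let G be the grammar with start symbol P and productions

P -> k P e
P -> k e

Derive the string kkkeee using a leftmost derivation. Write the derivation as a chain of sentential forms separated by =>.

P => kPe => kkPee => kkkeee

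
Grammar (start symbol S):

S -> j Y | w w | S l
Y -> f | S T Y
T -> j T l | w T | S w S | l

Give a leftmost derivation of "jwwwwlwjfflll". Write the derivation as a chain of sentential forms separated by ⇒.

S⇒Sl⇒Sll⇒Slll⇒jYlll⇒jSTYlll⇒jwwTYlll⇒jwwSwSYlll⇒jwwSlwSYlll⇒jwwwwlwSYlll⇒jwwwwlwjYYlll⇒jwwwwlwjfYlll⇒jwwwwlwjfflll

S ⇒ Sl   [S -> S l]
Sl ⇒ Sll   [S -> S l]
Sll ⇒ Slll   [S -> S l]
Slll ⇒ jYlll   [S -> j Y]
jYlll ⇒ jSTYlll   [Y -> S T Y]
jSTYlll ⇒ jwwTYlll   [S -> w w]
jwwTYlll ⇒ jwwSwSYlll   [T -> S w S]
jwwSwSYlll ⇒ jwwSlwSYlll   [S -> S l]
jwwSlwSYlll ⇒ jwwwwlwSYlll   [S -> w w]
jwwwwlwSYlll ⇒ jwwwwlwjYYlll   [S -> j Y]
jwwwwlwjYYlll ⇒ jwwwwlwjfYlll   [Y -> f]
jwwwwlwjfYlll ⇒ jwwwwlwjfflll   [Y -> f]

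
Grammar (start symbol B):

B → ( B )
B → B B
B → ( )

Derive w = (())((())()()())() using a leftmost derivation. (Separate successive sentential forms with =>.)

B => BB   [B → B B]
BB => (B)B   [B → ( B )]
(B)B => (())B   [B → ( )]
(())B => (())BB   [B → B B]
(())BB => (())(B)B   [B → ( B )]
(())(B)B => (())(BB)B   [B → B B]
(())(BB)B => (())(BBB)B   [B → B B]
(())(BBB)B => (())(BBBB)B   [B → B B]
(())(BBBB)B => (())((B)BBB)B   [B → ( B )]
(())((B)BBB)B => (())((())BBB)B   [B → ( )]
(())((())BBB)B => (())((())()BB)B   [B → ( )]
(())((())()BB)B => (())((())()()B)B   [B → ( )]
(())((())()()B)B => (())((())()()())B   [B → ( )]
(())((())()()())B => (())((())()()())()   [B → ( )]

B => BB => (B)B => (())B => (())BB => (())(B)B => (())(BB)B => (())(BBB)B => (())(BBBB)B => (())((B)BBB)B => (())((())BBB)B => (())((())()BB)B => (())((())()()B)B => (())((())()()())B => (())((())()()())()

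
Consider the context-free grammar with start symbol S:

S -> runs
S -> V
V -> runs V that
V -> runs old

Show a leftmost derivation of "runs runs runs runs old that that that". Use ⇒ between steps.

S ⇒ V ⇒ runs V that ⇒ runs runs V that that ⇒ runs runs runs V that that that ⇒ runs runs runs runs old that that that

S ⇒ V   [S -> V]
V ⇒ runs V that   [V -> runs V that]
runs V that ⇒ runs runs V that that   [V -> runs V that]
runs runs V that that ⇒ runs runs runs V that that that   [V -> runs V that]
runs runs runs V that that that ⇒ runs runs runs runs old that that that   [V -> runs old]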